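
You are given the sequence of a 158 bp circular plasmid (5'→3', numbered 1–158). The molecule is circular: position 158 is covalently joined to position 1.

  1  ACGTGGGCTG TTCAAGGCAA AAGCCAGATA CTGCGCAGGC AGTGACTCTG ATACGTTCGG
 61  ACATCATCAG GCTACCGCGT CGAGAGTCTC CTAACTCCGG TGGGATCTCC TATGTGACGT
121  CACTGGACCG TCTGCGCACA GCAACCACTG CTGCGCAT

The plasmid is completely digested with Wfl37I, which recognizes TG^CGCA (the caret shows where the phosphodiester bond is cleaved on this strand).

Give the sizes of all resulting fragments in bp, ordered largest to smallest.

101, 38, 19 bp

Wfl37I sites (TGCGCA) start at positions 32, 133, 152.
Wfl37I cuts after base 2 of each site, so after positions 33, 134, 153.
Circular molecule, 3 cuts → 3 fragments:
  34–134 → 101 bp
  135–153 → 19 bp
  154–158 then 1–33 → 5 + 33 = 38 bp
Sorted largest to smallest: 101, 38, 19 bp.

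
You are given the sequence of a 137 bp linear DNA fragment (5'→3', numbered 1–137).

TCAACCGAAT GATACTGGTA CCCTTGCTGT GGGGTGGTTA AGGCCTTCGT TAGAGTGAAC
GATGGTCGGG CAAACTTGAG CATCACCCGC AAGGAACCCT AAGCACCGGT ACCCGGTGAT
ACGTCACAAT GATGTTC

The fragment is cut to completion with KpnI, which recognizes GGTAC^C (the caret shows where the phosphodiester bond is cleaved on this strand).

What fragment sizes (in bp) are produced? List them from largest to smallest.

KpnI sites (GGTACC) start at positions 17, 108.
KpnI cuts after base 5 of each site (before the last base), so after positions 21, 112.
Linear molecule, 2 cuts → 3 fragments:
  1–21 → 21 bp
  22–112 → 91 bp
  113–137 → 25 bp
Sorted largest to smallest: 91, 25, 21 bp.

91, 25, 21 bp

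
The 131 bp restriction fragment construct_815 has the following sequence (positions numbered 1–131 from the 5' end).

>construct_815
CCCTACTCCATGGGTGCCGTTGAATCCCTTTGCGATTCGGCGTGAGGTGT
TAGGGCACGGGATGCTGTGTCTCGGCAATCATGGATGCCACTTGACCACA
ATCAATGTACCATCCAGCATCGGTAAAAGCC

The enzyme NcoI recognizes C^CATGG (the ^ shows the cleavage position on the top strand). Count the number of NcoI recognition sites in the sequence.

CCATGG occurs starting at position 8.
NcoI cuts at 1 site.

1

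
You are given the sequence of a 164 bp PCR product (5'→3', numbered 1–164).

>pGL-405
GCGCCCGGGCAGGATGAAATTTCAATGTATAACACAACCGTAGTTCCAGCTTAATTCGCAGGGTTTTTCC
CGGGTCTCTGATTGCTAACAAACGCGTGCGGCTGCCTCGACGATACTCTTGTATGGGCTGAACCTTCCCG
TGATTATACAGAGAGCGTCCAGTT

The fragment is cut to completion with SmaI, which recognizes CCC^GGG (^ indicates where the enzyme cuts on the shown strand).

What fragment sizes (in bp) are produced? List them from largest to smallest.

93, 65, 6 bp

SmaI sites (CCCGGG) start at positions 4, 69.
SmaI cuts after base 3 of each site, so after positions 6, 71.
Linear molecule, 2 cuts → 3 fragments:
  1–6 → 6 bp
  7–71 → 65 bp
  72–164 → 93 bp
Sorted largest to smallest: 93, 65, 6 bp.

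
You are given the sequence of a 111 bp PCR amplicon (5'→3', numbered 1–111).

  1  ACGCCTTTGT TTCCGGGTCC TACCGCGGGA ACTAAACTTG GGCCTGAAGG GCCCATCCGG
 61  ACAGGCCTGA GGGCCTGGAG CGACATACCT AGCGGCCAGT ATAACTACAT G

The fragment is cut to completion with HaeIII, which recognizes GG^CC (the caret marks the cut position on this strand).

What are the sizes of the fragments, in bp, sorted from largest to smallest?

HaeIII sites (GGCC) start at positions 41, 50, 64, 72, 94.
HaeIII cuts after base 2 of each site, so after positions 42, 51, 65, 73, 95.
Linear molecule, 5 cuts → 6 fragments:
  1–42 → 42 bp
  43–51 → 9 bp
  52–65 → 14 bp
  66–73 → 8 bp
  74–95 → 22 bp
  96–111 → 16 bp
Sorted largest to smallest: 42, 22, 16, 14, 9, 8 bp.

42, 22, 16, 14, 9, 8 bp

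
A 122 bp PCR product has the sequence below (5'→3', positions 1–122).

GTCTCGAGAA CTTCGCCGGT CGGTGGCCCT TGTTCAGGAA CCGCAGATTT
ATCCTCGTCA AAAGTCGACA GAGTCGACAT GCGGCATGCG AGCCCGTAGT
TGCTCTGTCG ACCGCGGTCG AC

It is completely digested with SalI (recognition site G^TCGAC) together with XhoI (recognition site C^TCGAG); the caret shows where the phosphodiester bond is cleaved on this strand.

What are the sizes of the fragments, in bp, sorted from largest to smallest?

61, 34, 10, 9, 5, 3 bp

SalI sites (GTCGAC) start at positions 64, 73, 107, 117.
SalI cuts after the first base of each site, so after positions 64, 73, 107, 117.
The XhoI site (CTCGAG) starts at position 3.
XhoI cuts after the first base of each site, so after position 3.
Combined cut positions: 3, 64, 73, 107, 117.
Linear molecule, 5 cuts → 6 fragments:
  1–3 → 3 bp
  4–64 → 61 bp
  65–73 → 9 bp
  74–107 → 34 bp
  108–117 → 10 bp
  118–122 → 5 bp
Sorted largest to smallest: 61, 34, 10, 9, 5, 3 bp.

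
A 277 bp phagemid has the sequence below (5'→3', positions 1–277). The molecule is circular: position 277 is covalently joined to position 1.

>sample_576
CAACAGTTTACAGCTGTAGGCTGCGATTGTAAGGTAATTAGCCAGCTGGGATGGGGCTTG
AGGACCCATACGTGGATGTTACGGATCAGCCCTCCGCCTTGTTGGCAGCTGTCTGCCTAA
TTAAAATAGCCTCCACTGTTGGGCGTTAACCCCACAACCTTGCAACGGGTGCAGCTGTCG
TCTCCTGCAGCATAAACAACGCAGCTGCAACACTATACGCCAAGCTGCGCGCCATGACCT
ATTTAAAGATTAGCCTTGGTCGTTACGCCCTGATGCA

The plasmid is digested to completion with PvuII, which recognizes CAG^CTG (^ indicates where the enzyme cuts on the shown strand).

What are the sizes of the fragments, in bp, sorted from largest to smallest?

PvuII sites (CAGCTG) start at positions 11, 43, 106, 172, 202.
PvuII cuts after base 3 of each site, so after positions 13, 45, 108, 174, 204.
Circular molecule, 5 cuts → 5 fragments:
  14–45 → 32 bp
  46–108 → 63 bp
  109–174 → 66 bp
  175–204 → 30 bp
  205–277 then 1–13 → 73 + 13 = 86 bp
Sorted largest to smallest: 86, 66, 63, 32, 30 bp.

86, 66, 63, 32, 30 bp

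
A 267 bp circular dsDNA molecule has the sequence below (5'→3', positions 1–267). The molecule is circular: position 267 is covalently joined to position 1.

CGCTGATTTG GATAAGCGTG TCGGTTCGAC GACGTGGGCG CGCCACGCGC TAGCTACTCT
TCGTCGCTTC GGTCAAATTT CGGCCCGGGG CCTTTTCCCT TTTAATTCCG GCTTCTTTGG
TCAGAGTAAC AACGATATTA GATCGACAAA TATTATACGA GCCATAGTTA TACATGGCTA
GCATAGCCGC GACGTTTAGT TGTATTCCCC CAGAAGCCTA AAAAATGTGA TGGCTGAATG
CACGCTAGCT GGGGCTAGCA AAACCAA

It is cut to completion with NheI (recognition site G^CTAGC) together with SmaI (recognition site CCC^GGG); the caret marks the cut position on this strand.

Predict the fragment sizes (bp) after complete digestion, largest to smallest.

NheI sites (GCTAGC) start at positions 49, 177, 244, 254.
NheI cuts after the first base of each site, so after positions 49, 177, 244, 254.
The SmaI site (CCCGGG) starts at position 84.
SmaI cuts after base 3 of each site, so after position 86.
Combined cut positions: 49, 86, 177, 244, 254.
Circular molecule, 5 cuts → 5 fragments:
  50–86 → 37 bp
  87–177 → 91 bp
  178–244 → 67 bp
  245–254 → 10 bp
  255–267 then 1–49 → 13 + 49 = 62 bp
Sorted largest to smallest: 91, 67, 62, 37, 10 bp.

91, 67, 62, 37, 10 bp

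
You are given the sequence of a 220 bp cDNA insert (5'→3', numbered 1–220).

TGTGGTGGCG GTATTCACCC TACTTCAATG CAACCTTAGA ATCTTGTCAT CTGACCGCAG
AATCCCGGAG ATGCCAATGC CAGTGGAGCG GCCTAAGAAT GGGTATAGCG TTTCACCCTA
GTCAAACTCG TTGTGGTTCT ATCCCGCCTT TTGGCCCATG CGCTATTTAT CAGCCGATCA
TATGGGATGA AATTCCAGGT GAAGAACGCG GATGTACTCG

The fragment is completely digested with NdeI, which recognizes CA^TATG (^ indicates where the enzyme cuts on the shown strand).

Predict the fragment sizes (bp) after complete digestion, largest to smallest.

The NdeI site (CATATG) starts at position 179.
NdeI cuts after base 2 of each site, so after position 180.
Linear molecule, 1 cut → 2 fragments:
  1–180 → 180 bp
  181–220 → 40 bp
Sorted largest to smallest: 180, 40 bp.

180, 40 bp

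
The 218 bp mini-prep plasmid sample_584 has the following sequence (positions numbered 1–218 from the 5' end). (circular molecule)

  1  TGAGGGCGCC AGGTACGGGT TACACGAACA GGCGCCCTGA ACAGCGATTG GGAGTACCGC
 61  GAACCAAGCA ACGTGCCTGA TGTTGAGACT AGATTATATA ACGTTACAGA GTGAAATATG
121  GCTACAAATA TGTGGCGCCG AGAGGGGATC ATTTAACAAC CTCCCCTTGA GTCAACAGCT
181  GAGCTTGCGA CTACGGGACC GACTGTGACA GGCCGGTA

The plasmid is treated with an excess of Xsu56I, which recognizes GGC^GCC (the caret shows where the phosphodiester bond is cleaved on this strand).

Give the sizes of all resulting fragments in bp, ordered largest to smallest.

Xsu56I sites (GGCGCC) start at positions 5, 31, 134.
Xsu56I cuts after base 3 of each site, so after positions 7, 33, 136.
Circular molecule, 3 cuts → 3 fragments:
  8–33 → 26 bp
  34–136 → 103 bp
  137–218 then 1–7 → 82 + 7 = 89 bp
Sorted largest to smallest: 103, 89, 26 bp.

103, 89, 26 bp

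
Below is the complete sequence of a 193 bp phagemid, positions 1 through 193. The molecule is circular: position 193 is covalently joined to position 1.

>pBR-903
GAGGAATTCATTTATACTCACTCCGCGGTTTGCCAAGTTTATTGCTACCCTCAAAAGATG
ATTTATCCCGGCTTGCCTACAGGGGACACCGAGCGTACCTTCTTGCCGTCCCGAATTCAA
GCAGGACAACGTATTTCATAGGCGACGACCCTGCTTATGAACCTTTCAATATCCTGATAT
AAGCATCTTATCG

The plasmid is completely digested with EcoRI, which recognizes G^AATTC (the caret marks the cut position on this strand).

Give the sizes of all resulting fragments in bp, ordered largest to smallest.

109, 84 bp

EcoRI sites (GAATTC) start at positions 4, 113.
EcoRI cuts after the first base of each site, so after positions 4, 113.
Circular molecule, 2 cuts → 2 fragments:
  5–113 → 109 bp
  114–193 then 1–4 → 80 + 4 = 84 bp
Sorted largest to smallest: 109, 84 bp.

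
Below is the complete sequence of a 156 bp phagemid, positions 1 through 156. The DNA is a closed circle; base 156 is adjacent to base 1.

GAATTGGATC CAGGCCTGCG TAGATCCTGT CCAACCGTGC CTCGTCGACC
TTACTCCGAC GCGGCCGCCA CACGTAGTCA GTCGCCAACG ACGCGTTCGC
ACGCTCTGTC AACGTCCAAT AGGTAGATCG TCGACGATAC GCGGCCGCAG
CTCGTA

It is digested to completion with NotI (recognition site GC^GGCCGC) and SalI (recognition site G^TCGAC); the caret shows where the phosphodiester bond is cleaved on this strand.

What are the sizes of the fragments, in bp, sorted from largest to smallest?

68, 58, 18, 12 bp

NotI sites (GCGGCCGC) start at positions 61, 141.
NotI cuts after base 2 of each site, so after positions 62, 142.
SalI sites (GTCGAC) start at positions 44, 130.
SalI cuts after the first base of each site, so after positions 44, 130.
Combined cut positions: 44, 62, 130, 142.
Circular molecule, 4 cuts → 4 fragments:
  45–62 → 18 bp
  63–130 → 68 bp
  131–142 → 12 bp
  143–156 then 1–44 → 14 + 44 = 58 bp
Sorted largest to smallest: 68, 58, 18, 12 bp.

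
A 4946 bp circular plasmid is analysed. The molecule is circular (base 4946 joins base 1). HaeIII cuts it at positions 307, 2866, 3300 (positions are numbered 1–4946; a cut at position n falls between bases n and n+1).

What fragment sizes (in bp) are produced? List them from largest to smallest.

2559, 1953, 434 bp

Circular molecule, 3 cuts → 3 fragments:
  2866 − 307 = 2559 bp
  3300 − 2866 = 434 bp
  wrap: 4946 − 3300 + 307 = 1953 bp
Sorted largest to smallest: 2559, 1953, 434 bp.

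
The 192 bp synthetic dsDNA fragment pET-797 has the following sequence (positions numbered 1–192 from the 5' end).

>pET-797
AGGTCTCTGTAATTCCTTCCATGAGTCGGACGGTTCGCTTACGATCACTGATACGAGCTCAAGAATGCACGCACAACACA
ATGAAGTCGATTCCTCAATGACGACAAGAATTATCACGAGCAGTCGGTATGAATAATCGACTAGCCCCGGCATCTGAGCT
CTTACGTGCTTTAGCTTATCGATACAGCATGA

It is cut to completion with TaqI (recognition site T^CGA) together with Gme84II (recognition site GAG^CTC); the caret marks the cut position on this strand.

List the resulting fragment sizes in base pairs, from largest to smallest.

57, 50, 30, 21, 21, 13 bp

TaqI sites (TCGA) start at positions 87, 137, 179.
TaqI cuts after the first base of each site, so after positions 87, 137, 179.
Gme84II sites (GAGCTC) start at positions 55, 156.
Gme84II cuts after base 3 of each site, so after positions 57, 158.
Combined cut positions: 57, 87, 137, 158, 179.
Linear molecule, 5 cuts → 6 fragments:
  1–57 → 57 bp
  58–87 → 30 bp
  88–137 → 50 bp
  138–158 → 21 bp
  159–179 → 21 bp
  180–192 → 13 bp
Sorted largest to smallest: 57, 50, 30, 21, 21, 13 bp.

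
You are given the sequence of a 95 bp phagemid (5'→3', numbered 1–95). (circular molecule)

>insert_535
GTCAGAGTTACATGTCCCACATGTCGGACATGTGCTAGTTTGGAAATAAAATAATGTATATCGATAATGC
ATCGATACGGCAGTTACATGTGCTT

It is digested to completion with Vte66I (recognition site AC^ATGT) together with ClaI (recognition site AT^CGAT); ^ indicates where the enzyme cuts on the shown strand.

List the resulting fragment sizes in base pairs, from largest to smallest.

32, 19, 15, 11, 9, 9 bp

Vte66I sites (ACATGT) start at positions 10, 19, 28, 86.
Vte66I cuts after base 2 of each site, so after positions 11, 20, 29, 87.
ClaI sites (ATCGAT) start at positions 60, 71.
ClaI cuts after base 2 of each site, so after positions 61, 72.
Combined cut positions: 11, 20, 29, 61, 72, 87.
Circular molecule, 6 cuts → 6 fragments:
  12–20 → 9 bp
  21–29 → 9 bp
  30–61 → 32 bp
  62–72 → 11 bp
  73–87 → 15 bp
  88–95 then 1–11 → 8 + 11 = 19 bp
Sorted largest to smallest: 32, 19, 15, 11, 9, 9 bp.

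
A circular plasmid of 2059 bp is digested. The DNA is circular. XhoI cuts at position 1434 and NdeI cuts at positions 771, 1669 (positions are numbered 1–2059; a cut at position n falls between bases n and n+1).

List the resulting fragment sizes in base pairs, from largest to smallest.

Combined cut positions (sorted): 771, 1434, 1669.
Circular molecule, 3 cuts → 3 fragments:
  1434 − 771 = 663 bp
  1669 − 1434 = 235 bp
  wrap: 2059 − 1669 + 771 = 1161 bp
Sorted largest to smallest: 1161, 663, 235 bp.

1161, 663, 235 bp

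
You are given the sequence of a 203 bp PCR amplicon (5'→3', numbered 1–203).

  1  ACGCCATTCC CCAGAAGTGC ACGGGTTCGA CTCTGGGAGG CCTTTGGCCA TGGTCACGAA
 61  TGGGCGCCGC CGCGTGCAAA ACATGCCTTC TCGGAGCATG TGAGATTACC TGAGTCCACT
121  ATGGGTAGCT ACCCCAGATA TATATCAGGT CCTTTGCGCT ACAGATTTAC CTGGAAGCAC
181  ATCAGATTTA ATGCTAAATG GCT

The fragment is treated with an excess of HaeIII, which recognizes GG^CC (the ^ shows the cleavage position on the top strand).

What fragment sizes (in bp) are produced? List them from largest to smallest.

HaeIII sites (GGCC) start at positions 39, 46.
HaeIII cuts after base 2 of each site, so after positions 40, 47.
Linear molecule, 2 cuts → 3 fragments:
  1–40 → 40 bp
  41–47 → 7 bp
  48–203 → 156 bp
Sorted largest to smallest: 156, 40, 7 bp.

156, 40, 7 bp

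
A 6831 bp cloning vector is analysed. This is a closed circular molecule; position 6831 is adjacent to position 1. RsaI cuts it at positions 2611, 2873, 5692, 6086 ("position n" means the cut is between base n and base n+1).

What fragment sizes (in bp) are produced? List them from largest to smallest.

3356, 2819, 394, 262 bp

Circular molecule, 4 cuts → 4 fragments:
  2873 − 2611 = 262 bp
  5692 − 2873 = 2819 bp
  6086 − 5692 = 394 bp
  wrap: 6831 − 6086 + 2611 = 3356 bp
Sorted largest to smallest: 3356, 2819, 394, 262 bp.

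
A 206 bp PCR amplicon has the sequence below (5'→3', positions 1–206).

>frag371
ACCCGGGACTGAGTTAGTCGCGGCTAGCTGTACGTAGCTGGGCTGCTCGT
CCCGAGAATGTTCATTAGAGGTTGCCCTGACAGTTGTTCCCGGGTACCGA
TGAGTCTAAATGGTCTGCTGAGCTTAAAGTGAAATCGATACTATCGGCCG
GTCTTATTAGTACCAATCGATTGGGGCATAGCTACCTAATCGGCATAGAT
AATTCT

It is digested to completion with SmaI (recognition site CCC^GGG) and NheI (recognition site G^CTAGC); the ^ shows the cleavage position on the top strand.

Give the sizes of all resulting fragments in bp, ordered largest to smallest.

115, 68, 19, 4 bp

SmaI sites (CCCGGG) start at positions 2, 89.
SmaI cuts after base 3 of each site, so after positions 4, 91.
The NheI site (GCTAGC) starts at position 23.
NheI cuts after the first base of each site, so after position 23.
Combined cut positions: 4, 23, 91.
Linear molecule, 3 cuts → 4 fragments:
  1–4 → 4 bp
  5–23 → 19 bp
  24–91 → 68 bp
  92–206 → 115 bp
Sorted largest to smallest: 115, 68, 19, 4 bp.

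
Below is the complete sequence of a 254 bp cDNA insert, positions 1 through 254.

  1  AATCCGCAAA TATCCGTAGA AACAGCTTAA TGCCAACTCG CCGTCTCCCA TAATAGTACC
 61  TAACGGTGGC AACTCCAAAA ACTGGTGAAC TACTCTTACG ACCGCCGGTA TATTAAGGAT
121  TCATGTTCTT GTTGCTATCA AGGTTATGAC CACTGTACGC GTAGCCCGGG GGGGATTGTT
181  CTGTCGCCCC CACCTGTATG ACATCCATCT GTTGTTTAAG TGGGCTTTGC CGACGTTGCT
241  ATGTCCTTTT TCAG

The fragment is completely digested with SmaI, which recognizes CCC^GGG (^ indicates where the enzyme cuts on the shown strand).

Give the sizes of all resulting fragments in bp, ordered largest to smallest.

167, 87 bp

The SmaI site (CCCGGG) starts at position 165.
SmaI cuts after base 3 of each site, so after position 167.
Linear molecule, 1 cut → 2 fragments:
  1–167 → 167 bp
  168–254 → 87 bp
Sorted largest to smallest: 167, 87 bp.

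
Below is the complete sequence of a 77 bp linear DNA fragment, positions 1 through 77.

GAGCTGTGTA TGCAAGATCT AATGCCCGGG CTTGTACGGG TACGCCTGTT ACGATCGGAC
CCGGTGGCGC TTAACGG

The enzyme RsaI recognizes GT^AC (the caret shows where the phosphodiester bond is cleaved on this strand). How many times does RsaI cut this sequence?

2

GTAC occurs starting at positions 34, 40.
RsaI cuts at 2 sites.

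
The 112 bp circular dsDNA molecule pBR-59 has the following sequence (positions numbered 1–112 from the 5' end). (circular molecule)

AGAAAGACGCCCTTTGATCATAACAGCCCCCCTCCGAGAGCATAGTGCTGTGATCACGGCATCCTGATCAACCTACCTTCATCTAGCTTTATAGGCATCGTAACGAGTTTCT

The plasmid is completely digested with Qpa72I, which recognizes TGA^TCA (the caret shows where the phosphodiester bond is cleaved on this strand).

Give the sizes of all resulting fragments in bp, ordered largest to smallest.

62, 36, 14 bp

Qpa72I sites (TGATCA) start at positions 15, 51, 65.
Qpa72I cuts after base 3 of each site, so after positions 17, 53, 67.
Circular molecule, 3 cuts → 3 fragments:
  18–53 → 36 bp
  54–67 → 14 bp
  68–112 then 1–17 → 45 + 17 = 62 bp
Sorted largest to smallest: 62, 36, 14 bp.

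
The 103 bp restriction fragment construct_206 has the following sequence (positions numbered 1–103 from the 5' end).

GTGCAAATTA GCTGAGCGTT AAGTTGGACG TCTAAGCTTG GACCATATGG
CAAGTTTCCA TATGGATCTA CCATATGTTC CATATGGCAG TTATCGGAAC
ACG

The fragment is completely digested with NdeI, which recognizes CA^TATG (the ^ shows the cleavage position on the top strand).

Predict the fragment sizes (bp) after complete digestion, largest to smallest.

45, 21, 15, 13, 9 bp

NdeI sites (CATATG) start at positions 44, 59, 72, 81.
NdeI cuts after base 2 of each site, so after positions 45, 60, 73, 82.
Linear molecule, 4 cuts → 5 fragments:
  1–45 → 45 bp
  46–60 → 15 bp
  61–73 → 13 bp
  74–82 → 9 bp
  83–103 → 21 bp
Sorted largest to smallest: 45, 21, 15, 13, 9 bp.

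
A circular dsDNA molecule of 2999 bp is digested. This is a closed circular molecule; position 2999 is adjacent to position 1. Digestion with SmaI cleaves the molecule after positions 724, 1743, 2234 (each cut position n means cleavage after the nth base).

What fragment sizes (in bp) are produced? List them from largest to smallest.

Circular molecule, 3 cuts → 3 fragments:
  1743 − 724 = 1019 bp
  2234 − 1743 = 491 bp
  wrap: 2999 − 2234 + 724 = 1489 bp
Sorted largest to smallest: 1489, 1019, 491 bp.

1489, 1019, 491 bp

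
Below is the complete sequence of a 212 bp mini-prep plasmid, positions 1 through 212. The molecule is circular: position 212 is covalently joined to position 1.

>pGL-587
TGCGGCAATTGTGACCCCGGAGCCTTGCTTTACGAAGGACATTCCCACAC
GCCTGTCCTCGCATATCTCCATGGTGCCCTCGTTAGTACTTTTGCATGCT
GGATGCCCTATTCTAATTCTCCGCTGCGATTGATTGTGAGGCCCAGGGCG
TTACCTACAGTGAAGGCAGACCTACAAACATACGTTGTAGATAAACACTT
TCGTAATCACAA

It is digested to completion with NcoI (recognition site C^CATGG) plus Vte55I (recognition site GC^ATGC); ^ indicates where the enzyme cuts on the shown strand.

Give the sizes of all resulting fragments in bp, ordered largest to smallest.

The NcoI site (CCATGG) starts at position 69.
NcoI cuts after the first base of each site, so after position 69.
The Vte55I site (GCATGC) starts at position 94.
Vte55I cuts after base 2 of each site, so after position 95.
Combined cut positions: 69, 95.
Circular molecule, 2 cuts → 2 fragments:
  70–95 → 26 bp
  96–212 then 1–69 → 117 + 69 = 186 bp
Sorted largest to smallest: 186, 26 bp.

186, 26 bp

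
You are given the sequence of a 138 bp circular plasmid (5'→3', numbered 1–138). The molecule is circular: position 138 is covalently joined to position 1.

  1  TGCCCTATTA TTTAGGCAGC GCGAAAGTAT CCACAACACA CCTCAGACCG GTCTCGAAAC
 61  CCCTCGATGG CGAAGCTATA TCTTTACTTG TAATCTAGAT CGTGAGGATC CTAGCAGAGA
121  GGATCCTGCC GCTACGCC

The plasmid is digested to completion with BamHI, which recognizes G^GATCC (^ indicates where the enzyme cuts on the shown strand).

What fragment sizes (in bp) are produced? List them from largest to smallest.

BamHI sites (GGATCC) start at positions 106, 121.
BamHI cuts after the first base of each site, so after positions 106, 121.
Circular molecule, 2 cuts → 2 fragments:
  107–121 → 15 bp
  122–138 then 1–106 → 17 + 106 = 123 bp
Sorted largest to smallest: 123, 15 bp.

123, 15 bp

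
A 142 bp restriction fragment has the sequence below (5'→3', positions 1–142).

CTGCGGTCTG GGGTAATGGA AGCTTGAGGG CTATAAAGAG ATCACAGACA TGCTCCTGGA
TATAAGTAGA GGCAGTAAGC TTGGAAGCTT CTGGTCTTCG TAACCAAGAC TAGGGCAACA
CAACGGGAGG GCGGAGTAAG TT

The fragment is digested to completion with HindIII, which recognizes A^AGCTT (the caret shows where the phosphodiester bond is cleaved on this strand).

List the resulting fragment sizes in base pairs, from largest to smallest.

HindIII sites (AAGCTT) start at positions 20, 77, 85.
HindIII cuts after the first base of each site, so after positions 20, 77, 85.
Linear molecule, 3 cuts → 4 fragments:
  1–20 → 20 bp
  21–77 → 57 bp
  78–85 → 8 bp
  86–142 → 57 bp
Sorted largest to smallest: 57, 57, 20, 8 bp.

57, 57, 20, 8 bp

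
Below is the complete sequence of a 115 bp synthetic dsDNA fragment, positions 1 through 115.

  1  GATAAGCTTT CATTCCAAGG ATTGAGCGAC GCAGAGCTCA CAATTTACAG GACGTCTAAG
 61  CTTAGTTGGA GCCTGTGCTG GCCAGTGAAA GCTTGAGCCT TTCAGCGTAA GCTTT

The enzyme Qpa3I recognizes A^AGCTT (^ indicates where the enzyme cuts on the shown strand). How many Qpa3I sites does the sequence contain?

AAGCTT occurs starting at positions 4, 58, 89, 109.
Qpa3I cuts at 4 sites.

4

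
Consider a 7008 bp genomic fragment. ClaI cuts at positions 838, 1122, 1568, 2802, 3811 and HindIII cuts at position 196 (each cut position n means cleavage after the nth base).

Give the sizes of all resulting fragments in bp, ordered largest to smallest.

3197, 1234, 1009, 642, 446, 284, 196 bp

Combined cut positions (sorted): 196, 838, 1122, 1568, 2802, 3811.
Linear molecule, 6 cuts → 7 fragments:
  196 − 0 = 196 bp
  838 − 196 = 642 bp
  1122 − 838 = 284 bp
  1568 − 1122 = 446 bp
  2802 − 1568 = 1234 bp
  3811 − 2802 = 1009 bp
  7008 − 3811 = 3197 bp
Sorted largest to smallest: 3197, 1234, 1009, 642, 446, 284, 196 bp.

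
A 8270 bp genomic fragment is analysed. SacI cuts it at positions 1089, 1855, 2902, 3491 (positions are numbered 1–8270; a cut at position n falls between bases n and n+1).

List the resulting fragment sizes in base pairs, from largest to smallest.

Linear molecule, 4 cuts → 5 fragments:
  1089 − 0 = 1089 bp
  1855 − 1089 = 766 bp
  2902 − 1855 = 1047 bp
  3491 − 2902 = 589 bp
  8270 − 3491 = 4779 bp
Sorted largest to smallest: 4779, 1089, 1047, 766, 589 bp.

4779, 1089, 1047, 766, 589 bp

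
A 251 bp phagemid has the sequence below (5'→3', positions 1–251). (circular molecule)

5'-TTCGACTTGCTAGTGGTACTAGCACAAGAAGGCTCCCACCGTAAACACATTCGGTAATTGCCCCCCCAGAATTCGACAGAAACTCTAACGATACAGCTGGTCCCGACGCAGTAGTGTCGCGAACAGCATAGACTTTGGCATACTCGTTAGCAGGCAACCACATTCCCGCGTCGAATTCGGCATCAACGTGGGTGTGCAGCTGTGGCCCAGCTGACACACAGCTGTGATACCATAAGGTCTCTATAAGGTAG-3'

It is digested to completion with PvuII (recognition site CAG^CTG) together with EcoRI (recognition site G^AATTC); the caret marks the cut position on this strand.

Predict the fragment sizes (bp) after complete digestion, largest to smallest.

PvuII sites (CAGCTG) start at positions 94, 197, 208, 219.
PvuII cuts after base 3 of each site, so after positions 96, 199, 210, 221.
EcoRI sites (GAATTC) start at positions 69, 173.
EcoRI cuts after the first base of each site, so after positions 69, 173.
Combined cut positions: 69, 96, 173, 199, 210, 221.
Circular molecule, 6 cuts → 6 fragments:
  70–96 → 27 bp
  97–173 → 77 bp
  174–199 → 26 bp
  200–210 → 11 bp
  211–221 → 11 bp
  222–251 then 1–69 → 30 + 69 = 99 bp
Sorted largest to smallest: 99, 77, 27, 26, 11, 11 bp.

99, 77, 27, 26, 11, 11 bp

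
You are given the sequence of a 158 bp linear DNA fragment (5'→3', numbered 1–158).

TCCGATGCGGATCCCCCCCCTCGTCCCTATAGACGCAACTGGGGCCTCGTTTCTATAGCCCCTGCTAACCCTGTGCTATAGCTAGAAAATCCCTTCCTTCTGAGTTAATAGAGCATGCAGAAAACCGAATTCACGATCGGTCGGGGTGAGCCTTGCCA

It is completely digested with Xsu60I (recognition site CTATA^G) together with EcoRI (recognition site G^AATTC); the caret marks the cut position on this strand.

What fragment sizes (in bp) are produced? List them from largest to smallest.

Xsu60I sites (CTATAG) start at positions 27, 53, 76.
Xsu60I cuts after base 5 of each site (before the last base), so after positions 31, 57, 80.
The EcoRI site (GAATTC) starts at position 127.
EcoRI cuts after the first base of each site, so after position 127.
Combined cut positions: 31, 57, 80, 127.
Linear molecule, 4 cuts → 5 fragments:
  1–31 → 31 bp
  32–57 → 26 bp
  58–80 → 23 bp
  81–127 → 47 bp
  128–158 → 31 bp
Sorted largest to smallest: 47, 31, 31, 26, 23 bp.

47, 31, 31, 26, 23 bp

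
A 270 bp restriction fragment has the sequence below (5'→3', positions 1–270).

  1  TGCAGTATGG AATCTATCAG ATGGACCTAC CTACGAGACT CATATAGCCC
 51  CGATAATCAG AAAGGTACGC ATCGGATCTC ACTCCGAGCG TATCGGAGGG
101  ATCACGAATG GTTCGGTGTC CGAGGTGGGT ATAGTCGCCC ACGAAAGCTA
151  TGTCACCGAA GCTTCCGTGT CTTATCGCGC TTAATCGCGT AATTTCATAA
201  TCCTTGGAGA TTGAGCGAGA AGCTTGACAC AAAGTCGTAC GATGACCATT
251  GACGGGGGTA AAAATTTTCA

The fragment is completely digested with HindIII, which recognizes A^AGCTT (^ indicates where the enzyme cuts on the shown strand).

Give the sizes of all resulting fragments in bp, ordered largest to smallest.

159, 61, 50 bp

HindIII sites (AAGCTT) start at positions 159, 220.
HindIII cuts after the first base of each site, so after positions 159, 220.
Linear molecule, 2 cuts → 3 fragments:
  1–159 → 159 bp
  160–220 → 61 bp
  221–270 → 50 bp
Sorted largest to smallest: 159, 61, 50 bp.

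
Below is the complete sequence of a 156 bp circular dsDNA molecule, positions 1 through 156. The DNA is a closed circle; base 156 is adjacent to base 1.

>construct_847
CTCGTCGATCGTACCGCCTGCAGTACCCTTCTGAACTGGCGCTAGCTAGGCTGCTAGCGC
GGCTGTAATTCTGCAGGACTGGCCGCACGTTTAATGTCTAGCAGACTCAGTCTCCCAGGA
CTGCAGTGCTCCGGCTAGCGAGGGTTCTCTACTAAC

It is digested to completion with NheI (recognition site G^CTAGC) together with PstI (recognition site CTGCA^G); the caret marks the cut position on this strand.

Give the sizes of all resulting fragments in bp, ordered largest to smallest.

NheI sites (GCTAGC) start at positions 41, 53, 134.
NheI cuts after the first base of each site, so after positions 41, 53, 134.
PstI sites (CTGCAG) start at positions 18, 71, 121.
PstI cuts after base 5 of each site (before the last base), so after positions 22, 75, 125.
Combined cut positions: 22, 41, 53, 75, 125, 134.
Circular molecule, 6 cuts → 6 fragments:
  23–41 → 19 bp
  42–53 → 12 bp
  54–75 → 22 bp
  76–125 → 50 bp
  126–134 → 9 bp
  135–156 then 1–22 → 22 + 22 = 44 bp
Sorted largest to smallest: 50, 44, 22, 19, 12, 9 bp.

50, 44, 22, 19, 12, 9 bp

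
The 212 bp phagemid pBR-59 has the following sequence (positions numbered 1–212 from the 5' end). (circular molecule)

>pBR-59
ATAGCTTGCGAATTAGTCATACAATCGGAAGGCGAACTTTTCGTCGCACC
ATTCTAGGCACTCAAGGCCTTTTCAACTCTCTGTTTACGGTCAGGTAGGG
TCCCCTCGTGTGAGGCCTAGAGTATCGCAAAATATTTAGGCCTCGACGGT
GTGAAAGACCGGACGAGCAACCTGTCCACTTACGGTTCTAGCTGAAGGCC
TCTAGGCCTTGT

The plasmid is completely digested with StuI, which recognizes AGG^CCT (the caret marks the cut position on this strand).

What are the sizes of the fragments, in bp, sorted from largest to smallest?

StuI sites (AGGCCT) start at positions 65, 113, 138, 196, 204.
StuI cuts after base 3 of each site, so after positions 67, 115, 140, 198, 206.
Circular molecule, 5 cuts → 5 fragments:
  68–115 → 48 bp
  116–140 → 25 bp
  141–198 → 58 bp
  199–206 → 8 bp
  207–212 then 1–67 → 6 + 67 = 73 bp
Sorted largest to smallest: 73, 58, 48, 25, 8 bp.

73, 58, 48, 25, 8 bp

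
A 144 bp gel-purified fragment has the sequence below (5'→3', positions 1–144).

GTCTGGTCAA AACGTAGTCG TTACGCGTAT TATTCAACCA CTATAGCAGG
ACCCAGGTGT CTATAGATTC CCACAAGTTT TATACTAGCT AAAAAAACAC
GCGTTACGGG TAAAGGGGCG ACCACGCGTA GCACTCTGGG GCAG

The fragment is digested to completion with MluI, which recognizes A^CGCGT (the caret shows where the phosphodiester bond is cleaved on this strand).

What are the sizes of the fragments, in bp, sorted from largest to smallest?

76, 25, 23, 20 bp

MluI sites (ACGCGT) start at positions 23, 99, 124.
MluI cuts after the first base of each site, so after positions 23, 99, 124.
Linear molecule, 3 cuts → 4 fragments:
  1–23 → 23 bp
  24–99 → 76 bp
  100–124 → 25 bp
  125–144 → 20 bp
Sorted largest to smallest: 76, 25, 23, 20 bp.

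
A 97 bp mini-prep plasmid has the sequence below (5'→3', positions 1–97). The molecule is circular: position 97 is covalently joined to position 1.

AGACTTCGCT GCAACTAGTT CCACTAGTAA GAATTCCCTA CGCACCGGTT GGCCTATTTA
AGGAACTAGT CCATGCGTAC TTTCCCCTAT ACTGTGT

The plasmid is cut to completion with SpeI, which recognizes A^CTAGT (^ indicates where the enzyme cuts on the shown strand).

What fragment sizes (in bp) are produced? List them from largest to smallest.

SpeI sites (ACTAGT) start at positions 14, 23, 65.
SpeI cuts after the first base of each site, so after positions 14, 23, 65.
Circular molecule, 3 cuts → 3 fragments:
  15–23 → 9 bp
  24–65 → 42 bp
  66–97 then 1–14 → 32 + 14 = 46 bp
Sorted largest to smallest: 46, 42, 9 bp.

46, 42, 9 bp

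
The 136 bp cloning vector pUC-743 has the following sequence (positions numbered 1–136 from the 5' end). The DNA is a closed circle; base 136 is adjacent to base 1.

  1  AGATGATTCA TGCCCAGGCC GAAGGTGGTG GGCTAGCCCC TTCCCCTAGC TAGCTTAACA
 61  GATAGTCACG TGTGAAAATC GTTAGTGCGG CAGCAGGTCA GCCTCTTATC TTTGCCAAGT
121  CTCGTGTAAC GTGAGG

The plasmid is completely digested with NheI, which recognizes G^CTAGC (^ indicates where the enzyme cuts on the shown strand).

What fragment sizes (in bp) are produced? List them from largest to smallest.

119, 17 bp

NheI sites (GCTAGC) start at positions 32, 49.
NheI cuts after the first base of each site, so after positions 32, 49.
Circular molecule, 2 cuts → 2 fragments:
  33–49 → 17 bp
  50–136 then 1–32 → 87 + 32 = 119 bp
Sorted largest to smallest: 119, 17 bp.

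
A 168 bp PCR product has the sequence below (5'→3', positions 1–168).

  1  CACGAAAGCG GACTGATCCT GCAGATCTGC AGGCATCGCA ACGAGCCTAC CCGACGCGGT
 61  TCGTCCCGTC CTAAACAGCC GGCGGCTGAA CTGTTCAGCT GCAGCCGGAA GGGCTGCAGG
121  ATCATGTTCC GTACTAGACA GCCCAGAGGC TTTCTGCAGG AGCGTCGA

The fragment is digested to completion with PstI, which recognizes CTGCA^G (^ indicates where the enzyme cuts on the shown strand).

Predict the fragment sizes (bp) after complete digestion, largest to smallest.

72, 40, 23, 15, 10, 8 bp

PstI sites (CTGCAG) start at positions 19, 27, 99, 114, 154.
PstI cuts after base 5 of each site (before the last base), so after positions 23, 31, 103, 118, 158.
Linear molecule, 5 cuts → 6 fragments:
  1–23 → 23 bp
  24–31 → 8 bp
  32–103 → 72 bp
  104–118 → 15 bp
  119–158 → 40 bp
  159–168 → 10 bp
Sorted largest to smallest: 72, 40, 23, 15, 10, 8 bp.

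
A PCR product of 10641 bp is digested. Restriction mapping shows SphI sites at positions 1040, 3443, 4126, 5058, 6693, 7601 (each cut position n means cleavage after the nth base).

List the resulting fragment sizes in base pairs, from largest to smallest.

3040, 2403, 1635, 1040, 932, 908, 683 bp

Linear molecule, 6 cuts → 7 fragments:
  1040 − 0 = 1040 bp
  3443 − 1040 = 2403 bp
  4126 − 3443 = 683 bp
  5058 − 4126 = 932 bp
  6693 − 5058 = 1635 bp
  7601 − 6693 = 908 bp
  10641 − 7601 = 3040 bp
Sorted largest to smallest: 3040, 2403, 1635, 1040, 932, 908, 683 bp.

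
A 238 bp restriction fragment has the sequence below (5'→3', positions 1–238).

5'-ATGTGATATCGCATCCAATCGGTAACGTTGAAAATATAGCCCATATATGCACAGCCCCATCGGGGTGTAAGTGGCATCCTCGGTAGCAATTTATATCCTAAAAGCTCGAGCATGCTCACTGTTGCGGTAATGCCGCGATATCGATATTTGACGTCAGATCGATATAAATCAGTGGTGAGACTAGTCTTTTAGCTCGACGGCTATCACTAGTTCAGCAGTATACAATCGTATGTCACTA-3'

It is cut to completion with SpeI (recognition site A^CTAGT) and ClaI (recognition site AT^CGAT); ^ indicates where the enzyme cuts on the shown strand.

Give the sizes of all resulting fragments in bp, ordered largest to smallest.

141, 32, 26, 21, 18 bp

SpeI sites (ACTAGT) start at positions 180, 206.
SpeI cuts after the first base of each site, so after positions 180, 206.
ClaI sites (ATCGAT) start at positions 140, 158.
ClaI cuts after base 2 of each site, so after positions 141, 159.
Combined cut positions: 141, 159, 180, 206.
Linear molecule, 4 cuts → 5 fragments:
  1–141 → 141 bp
  142–159 → 18 bp
  160–180 → 21 bp
  181–206 → 26 bp
  207–238 → 32 bp
Sorted largest to smallest: 141, 32, 26, 21, 18 bp.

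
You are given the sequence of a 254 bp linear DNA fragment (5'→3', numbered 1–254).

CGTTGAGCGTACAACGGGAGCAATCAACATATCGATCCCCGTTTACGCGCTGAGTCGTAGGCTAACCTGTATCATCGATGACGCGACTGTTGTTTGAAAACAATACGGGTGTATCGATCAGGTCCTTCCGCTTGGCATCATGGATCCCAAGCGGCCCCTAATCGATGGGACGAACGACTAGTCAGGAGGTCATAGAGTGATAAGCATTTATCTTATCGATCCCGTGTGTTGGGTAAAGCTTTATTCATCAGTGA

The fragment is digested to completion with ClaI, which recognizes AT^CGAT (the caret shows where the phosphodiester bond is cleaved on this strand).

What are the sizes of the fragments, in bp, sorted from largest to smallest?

ClaI sites (ATCGAT) start at positions 31, 74, 113, 161, 215.
ClaI cuts after base 2 of each site, so after positions 32, 75, 114, 162, 216.
Linear molecule, 5 cuts → 6 fragments:
  1–32 → 32 bp
  33–75 → 43 bp
  76–114 → 39 bp
  115–162 → 48 bp
  163–216 → 54 bp
  217–254 → 38 bp
Sorted largest to smallest: 54, 48, 43, 39, 38, 32 bp.

54, 48, 43, 39, 38, 32 bp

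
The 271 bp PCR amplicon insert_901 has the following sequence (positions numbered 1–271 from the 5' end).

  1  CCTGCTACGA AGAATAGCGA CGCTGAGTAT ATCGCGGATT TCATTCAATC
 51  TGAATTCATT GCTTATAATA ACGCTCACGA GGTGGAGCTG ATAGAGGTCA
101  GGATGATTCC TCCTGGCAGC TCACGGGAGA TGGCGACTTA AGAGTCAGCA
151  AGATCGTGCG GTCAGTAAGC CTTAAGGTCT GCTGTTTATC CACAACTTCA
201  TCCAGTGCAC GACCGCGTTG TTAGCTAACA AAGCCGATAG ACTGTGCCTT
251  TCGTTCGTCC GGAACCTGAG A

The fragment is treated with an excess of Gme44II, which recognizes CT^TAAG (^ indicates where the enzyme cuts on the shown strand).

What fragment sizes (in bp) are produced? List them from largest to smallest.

138, 99, 34 bp

Gme44II sites (CTTAAG) start at positions 137, 171.
Gme44II cuts after base 2 of each site, so after positions 138, 172.
Linear molecule, 2 cuts → 3 fragments:
  1–138 → 138 bp
  139–172 → 34 bp
  173–271 → 99 bp
Sorted largest to smallest: 138, 99, 34 bp.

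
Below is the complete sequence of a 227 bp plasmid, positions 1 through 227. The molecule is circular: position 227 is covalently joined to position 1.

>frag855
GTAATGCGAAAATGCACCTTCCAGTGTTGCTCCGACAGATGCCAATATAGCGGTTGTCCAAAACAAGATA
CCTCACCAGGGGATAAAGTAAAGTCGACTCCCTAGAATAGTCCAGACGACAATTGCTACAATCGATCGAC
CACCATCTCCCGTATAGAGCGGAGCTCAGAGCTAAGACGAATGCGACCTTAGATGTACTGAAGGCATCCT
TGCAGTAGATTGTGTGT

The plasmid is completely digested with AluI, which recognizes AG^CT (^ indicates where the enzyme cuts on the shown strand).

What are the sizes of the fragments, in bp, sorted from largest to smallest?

AluI sites (AGCT) start at positions 163, 170.
AluI cuts after base 2 of each site, so after positions 164, 171.
Circular molecule, 2 cuts → 2 fragments:
  165–171 → 7 bp
  172–227 then 1–164 → 56 + 164 = 220 bp
Sorted largest to smallest: 220, 7 bp.

220, 7 bp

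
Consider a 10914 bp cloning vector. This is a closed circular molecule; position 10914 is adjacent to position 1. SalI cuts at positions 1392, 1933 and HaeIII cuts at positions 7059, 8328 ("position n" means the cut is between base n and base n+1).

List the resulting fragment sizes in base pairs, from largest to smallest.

5126, 3978, 1269, 541 bp

Combined cut positions (sorted): 1392, 1933, 7059, 8328.
Circular molecule, 4 cuts → 4 fragments:
  1933 − 1392 = 541 bp
  7059 − 1933 = 5126 bp
  8328 − 7059 = 1269 bp
  wrap: 10914 − 8328 + 1392 = 3978 bp
Sorted largest to smallest: 5126, 3978, 1269, 541 bp.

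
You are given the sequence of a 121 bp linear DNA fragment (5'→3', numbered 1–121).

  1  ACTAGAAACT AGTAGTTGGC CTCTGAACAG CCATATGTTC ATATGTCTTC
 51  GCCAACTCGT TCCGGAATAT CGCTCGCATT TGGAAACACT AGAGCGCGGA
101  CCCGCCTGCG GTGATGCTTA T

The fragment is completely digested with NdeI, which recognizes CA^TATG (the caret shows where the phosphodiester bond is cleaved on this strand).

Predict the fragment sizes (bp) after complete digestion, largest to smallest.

NdeI sites (CATATG) start at positions 32, 40.
NdeI cuts after base 2 of each site, so after positions 33, 41.
Linear molecule, 2 cuts → 3 fragments:
  1–33 → 33 bp
  34–41 → 8 bp
  42–121 → 80 bp
Sorted largest to smallest: 80, 33, 8 bp.

80, 33, 8 bp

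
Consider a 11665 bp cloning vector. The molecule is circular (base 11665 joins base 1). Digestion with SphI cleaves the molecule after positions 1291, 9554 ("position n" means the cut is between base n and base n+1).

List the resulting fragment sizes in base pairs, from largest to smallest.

Circular molecule, 2 cuts → 2 fragments:
  9554 − 1291 = 8263 bp
  wrap: 11665 − 9554 + 1291 = 3402 bp
Sorted largest to smallest: 8263, 3402 bp.

8263, 3402 bp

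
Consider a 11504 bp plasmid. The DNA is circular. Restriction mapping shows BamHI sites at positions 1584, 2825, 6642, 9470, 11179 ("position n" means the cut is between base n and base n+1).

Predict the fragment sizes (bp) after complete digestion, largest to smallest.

Circular molecule, 5 cuts → 5 fragments:
  2825 − 1584 = 1241 bp
  6642 − 2825 = 3817 bp
  9470 − 6642 = 2828 bp
  11179 − 9470 = 1709 bp
  wrap: 11504 − 11179 + 1584 = 1909 bp
Sorted largest to smallest: 3817, 2828, 1909, 1709, 1241 bp.

3817, 2828, 1909, 1709, 1241 bp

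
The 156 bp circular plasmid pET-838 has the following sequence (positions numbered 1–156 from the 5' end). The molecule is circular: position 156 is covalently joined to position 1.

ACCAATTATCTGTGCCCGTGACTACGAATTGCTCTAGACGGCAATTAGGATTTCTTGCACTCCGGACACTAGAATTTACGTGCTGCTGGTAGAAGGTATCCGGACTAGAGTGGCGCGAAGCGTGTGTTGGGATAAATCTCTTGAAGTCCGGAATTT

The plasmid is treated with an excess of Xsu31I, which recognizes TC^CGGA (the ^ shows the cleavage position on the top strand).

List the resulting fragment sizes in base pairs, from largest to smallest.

Xsu31I sites (TCCGGA) start at positions 61, 99, 147.
Xsu31I cuts after base 2 of each site, so after positions 62, 100, 148.
Circular molecule, 3 cuts → 3 fragments:
  63–100 → 38 bp
  101–148 → 48 bp
  149–156 then 1–62 → 8 + 62 = 70 bp
Sorted largest to smallest: 70, 48, 38 bp.

70, 48, 38 bp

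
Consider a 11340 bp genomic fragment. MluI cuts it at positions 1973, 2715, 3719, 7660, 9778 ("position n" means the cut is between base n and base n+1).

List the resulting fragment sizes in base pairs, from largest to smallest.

3941, 2118, 1973, 1562, 1004, 742 bp

Linear molecule, 5 cuts → 6 fragments:
  1973 − 0 = 1973 bp
  2715 − 1973 = 742 bp
  3719 − 2715 = 1004 bp
  7660 − 3719 = 3941 bp
  9778 − 7660 = 2118 bp
  11340 − 9778 = 1562 bp
Sorted largest to smallest: 3941, 2118, 1973, 1562, 1004, 742 bp.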